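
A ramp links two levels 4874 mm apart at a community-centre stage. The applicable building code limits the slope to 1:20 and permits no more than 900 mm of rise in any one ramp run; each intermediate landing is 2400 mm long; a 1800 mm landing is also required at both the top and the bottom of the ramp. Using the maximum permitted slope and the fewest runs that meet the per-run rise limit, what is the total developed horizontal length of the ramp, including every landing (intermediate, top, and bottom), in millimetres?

4874 / 900 = 5.42, so 6 ramp runs are needed. That means 5 intermediate landings.
Horizontal run for 4874 mm of rise at 1:20 is 4874 × 20 = 97480 mm.
5 intermediate landings contribute 5 × 2400 = 12000 mm.
Top and bottom landings: 2 × 1800 = 3600 mm.
Total = 97480 + 12000 + 3600 = 113080 mm.

113080 mm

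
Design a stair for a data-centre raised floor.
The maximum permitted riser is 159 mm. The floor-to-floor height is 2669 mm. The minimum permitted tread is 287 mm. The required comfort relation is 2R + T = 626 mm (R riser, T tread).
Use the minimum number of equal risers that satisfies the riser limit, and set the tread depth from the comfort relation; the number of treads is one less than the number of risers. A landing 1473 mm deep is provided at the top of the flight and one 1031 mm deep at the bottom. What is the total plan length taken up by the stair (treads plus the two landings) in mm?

At most 159 each: 2669/159 = 16.79, giving 17 risers.
R = 2669 ÷ 17 = 157 mm.
Tread T = 626 − 2 × 157 = 312 mm (≥ 287 mm).
Treads = 17 − 1 = 16; going = 16 × 312 = 4992 mm.
Enclosure = 4992 + 1473 + 1031 = 7496 mm.

7496 mm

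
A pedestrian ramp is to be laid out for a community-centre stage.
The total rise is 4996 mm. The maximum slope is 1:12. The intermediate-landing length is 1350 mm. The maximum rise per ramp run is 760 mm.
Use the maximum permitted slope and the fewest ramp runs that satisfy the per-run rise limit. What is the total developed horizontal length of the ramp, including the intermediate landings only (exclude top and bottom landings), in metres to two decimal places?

4996 / 760 = 6.57, so 7 ramp runs are needed. That means 6 intermediate landings.
Ramp run (horizontal) at 1:12: 4996 × 12 = 59952 mm.
6 intermediate landings contribute 6 × 1350 = 8100 mm.
Developed length = 59952 + 8100 = 68052 mm.
= 68.05 m.

68.05 m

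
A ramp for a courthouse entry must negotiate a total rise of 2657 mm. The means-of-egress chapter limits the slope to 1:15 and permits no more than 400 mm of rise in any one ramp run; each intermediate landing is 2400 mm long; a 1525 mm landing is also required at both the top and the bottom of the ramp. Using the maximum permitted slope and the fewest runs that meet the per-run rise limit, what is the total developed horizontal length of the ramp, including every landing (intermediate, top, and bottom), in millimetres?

2657 / 400 = 6.64, so 7 ramp runs are needed. That means 6 intermediate landings.
Ramp run (horizontal) at 1:15: 2657 × 15 = 39855 mm.
Intermediate landings: 6 × 2400 = 14400 mm.
Top and bottom landings: 2 × 1525 = 3050 mm.
Total = 39855 + 14400 + 3050 = 57305 mm.

57305 mm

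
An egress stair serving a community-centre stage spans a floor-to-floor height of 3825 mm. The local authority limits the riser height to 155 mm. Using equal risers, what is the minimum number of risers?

At most 155 each: 3825/155 = 24.68, giving 25 risers.

25 risers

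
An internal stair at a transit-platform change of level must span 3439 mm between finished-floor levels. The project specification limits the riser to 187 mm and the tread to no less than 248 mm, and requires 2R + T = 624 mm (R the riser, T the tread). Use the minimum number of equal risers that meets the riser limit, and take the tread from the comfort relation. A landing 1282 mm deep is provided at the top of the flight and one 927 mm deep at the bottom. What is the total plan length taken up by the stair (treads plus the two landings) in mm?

6925 mm

⌈3439/187⌉ = 19 risers.
R = 3439 ÷ 19 = 181 mm.
From 2R + T = 624: T = 624 − 362 = 262 mm.
Going = (19 − 1) × 262 = 4716 mm.
Enclosure = 4716 + 1282 + 927 = 6925 mm.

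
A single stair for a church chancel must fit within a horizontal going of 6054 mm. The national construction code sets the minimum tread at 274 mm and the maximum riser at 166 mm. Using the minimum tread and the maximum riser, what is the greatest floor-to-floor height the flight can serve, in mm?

3818 mm

Treads that fit: ⌊6054 / 274⌋ = 22.
Risers = treads + 1 = 23.
Maximum height = 23 × 166 = 3818 mm.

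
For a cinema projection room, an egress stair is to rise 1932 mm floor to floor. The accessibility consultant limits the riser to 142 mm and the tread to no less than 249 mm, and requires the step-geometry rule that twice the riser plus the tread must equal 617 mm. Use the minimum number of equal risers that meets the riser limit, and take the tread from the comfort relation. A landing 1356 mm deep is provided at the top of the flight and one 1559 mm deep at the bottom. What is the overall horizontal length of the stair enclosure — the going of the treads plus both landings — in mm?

7348 mm

1932 / 142 = 13.61, so 14 risers are needed.
Each riser is 1932/14 = 138 mm (≤ 142 mm).
From 2R + T = 617: T = 617 − 276 = 341 mm.
14 risers give 13 treads; going = 13 × 341 = 4433 mm.
Add landings: 4433 + 1356 + 1559 = 7348 mm.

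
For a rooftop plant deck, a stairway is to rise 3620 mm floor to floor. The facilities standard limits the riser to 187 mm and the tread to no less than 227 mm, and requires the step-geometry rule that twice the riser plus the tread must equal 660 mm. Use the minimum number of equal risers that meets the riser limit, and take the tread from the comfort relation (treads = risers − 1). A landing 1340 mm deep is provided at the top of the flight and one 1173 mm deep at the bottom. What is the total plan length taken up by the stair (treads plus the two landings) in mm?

8175 mm

⌈3620/187⌉ = 20 risers.
Each riser is 3620/20 = 181 mm (≤ 187 mm).
From 2R + T = 660: T = 660 − 362 = 298 mm.
20 risers give 19 treads; going = 19 × 298 = 5662 mm.
Add landings: 5662 + 1340 + 1173 = 8175 mm.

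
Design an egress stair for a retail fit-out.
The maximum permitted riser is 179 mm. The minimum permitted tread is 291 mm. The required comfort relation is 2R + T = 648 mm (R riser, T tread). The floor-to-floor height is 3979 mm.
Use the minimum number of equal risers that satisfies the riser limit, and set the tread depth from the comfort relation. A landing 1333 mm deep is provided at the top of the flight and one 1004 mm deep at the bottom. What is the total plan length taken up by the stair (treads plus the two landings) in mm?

⌈3979/179⌉ = 23 risers.
R = 3979 ÷ 23 = 173 mm.
From 2R + T = 648: T = 648 − 346 = 302 mm.
Treads = 23 − 1 = 22; going = 22 × 302 = 6644 mm.
Add landings: 6644 + 1333 + 1004 = 8981 mm.

8981 mm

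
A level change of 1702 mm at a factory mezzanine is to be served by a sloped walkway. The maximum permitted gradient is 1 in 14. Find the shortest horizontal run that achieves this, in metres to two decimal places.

23.83 m

Run = rise × 14 = 1702 × 14 = 23828 mm.
23828 mm = 23.83 m.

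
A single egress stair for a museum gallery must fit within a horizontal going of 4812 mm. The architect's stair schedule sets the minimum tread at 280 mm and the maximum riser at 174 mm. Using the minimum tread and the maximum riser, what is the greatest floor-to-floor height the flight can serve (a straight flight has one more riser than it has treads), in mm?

3132 mm

Treads that fit: ⌊4812 / 280⌋ = 17.
Risers = treads + 1 = 18.
Maximum height = 18 × 174 = 3132 mm.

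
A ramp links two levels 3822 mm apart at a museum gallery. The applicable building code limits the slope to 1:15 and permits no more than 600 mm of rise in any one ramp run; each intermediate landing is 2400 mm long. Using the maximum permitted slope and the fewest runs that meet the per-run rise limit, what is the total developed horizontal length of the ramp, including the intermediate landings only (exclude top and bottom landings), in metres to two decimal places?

71.73 m

3822 / 600 = 6.370 → round up to 7 ramp runs. That means 6 intermediate landings.
Horizontal run for 3822 mm of rise at 1:15 is 3822 × 15 = 57330 mm.
6 intermediate landings contribute 6 × 2400 = 14400 mm.
Developed length = 57330 + 14400 = 71730 mm.
= 71.73 m.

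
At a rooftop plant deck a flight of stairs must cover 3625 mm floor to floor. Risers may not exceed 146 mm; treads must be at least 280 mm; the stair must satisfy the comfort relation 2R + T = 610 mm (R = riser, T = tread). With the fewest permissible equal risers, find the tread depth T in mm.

320 mm

3625 / 146 = 24.829 → round up to 25 risers.
Each riser is 3625/25 = 145 mm (≤ 146 mm).
T = 610 − 2·145 = 320 mm, which satisfies the 280 mm minimum.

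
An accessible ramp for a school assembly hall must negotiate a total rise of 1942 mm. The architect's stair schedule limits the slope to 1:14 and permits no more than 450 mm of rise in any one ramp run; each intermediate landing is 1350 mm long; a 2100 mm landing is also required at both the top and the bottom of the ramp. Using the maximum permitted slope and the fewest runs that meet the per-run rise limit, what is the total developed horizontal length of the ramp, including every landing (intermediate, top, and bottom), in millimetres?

36788 mm

1942 / 450 = 4.32, so 5 ramp runs are needed. That means 4 intermediate landings.
Ramp run (horizontal) at 1:14: 1942 × 14 = 27188 mm.
Intermediate landings: 4 × 1350 = 5400 mm.
Top and bottom landings: 2 × 2100 = 4200 mm.
Total = 27188 + 5400 + 4200 = 36788 mm.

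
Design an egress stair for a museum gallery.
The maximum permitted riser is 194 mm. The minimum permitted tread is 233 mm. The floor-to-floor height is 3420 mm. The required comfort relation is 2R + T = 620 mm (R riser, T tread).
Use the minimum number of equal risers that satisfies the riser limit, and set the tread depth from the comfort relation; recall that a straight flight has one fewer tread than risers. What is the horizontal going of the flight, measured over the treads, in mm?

At most 194 each: 3420/194 = 17.63, giving 18 risers.
Riser R = 3420 / 18 = 190 mm, within the 194 mm limit.
Tread T = 620 − 2 × 190 = 240 mm (≥ 233 mm).
18 risers give 17 treads; going = 17 × 240 = 4080 mm.

4080 mm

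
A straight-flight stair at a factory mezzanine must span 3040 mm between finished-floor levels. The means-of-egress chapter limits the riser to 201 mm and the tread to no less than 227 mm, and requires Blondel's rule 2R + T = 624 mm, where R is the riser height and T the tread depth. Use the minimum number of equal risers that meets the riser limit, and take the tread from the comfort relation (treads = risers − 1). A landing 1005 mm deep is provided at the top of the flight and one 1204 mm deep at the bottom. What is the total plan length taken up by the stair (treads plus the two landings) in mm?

5869 mm

3040 / 201 = 15.12, so 16 risers are needed.
Each riser is 3040/16 = 190 mm (≤ 201 mm).
From 2R + T = 624: T = 624 − 380 = 244 mm.
16 risers give 15 treads; going = 15 × 244 = 3660 mm.
Add landings: 3660 + 1005 + 1204 = 5869 mm.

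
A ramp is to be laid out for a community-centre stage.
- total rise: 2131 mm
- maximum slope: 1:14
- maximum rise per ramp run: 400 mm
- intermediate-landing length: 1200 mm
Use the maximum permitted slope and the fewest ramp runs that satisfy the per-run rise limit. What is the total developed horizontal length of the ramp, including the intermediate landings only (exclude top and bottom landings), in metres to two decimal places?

35.83 m

2131 / 400 = 5.33, so 6 ramp runs are needed. That means 5 intermediate landings.
Ramp run (horizontal) at 1:14: 2131 × 14 = 29834 mm.
5 intermediate landings contribute 5 × 1200 = 6000 mm.
Total developed length = 29834 + 6000 = 35834 mm.
= 35.83 m.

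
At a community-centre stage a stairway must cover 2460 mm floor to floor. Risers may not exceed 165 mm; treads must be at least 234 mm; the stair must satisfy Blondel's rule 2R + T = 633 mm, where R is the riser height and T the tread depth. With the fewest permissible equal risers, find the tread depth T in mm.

305 mm

At most 165 each: 2460/165 = 14.91, giving 15 risers.
R = 2460 ÷ 15 = 164 mm.
From 2R + T = 633: T = 633 − 328 = 305 mm.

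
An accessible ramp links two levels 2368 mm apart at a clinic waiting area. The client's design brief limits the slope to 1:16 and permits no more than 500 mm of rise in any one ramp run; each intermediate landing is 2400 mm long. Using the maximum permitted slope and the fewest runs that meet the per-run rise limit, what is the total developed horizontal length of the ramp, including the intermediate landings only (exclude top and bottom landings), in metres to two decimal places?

47.49 m

⌈2368/500⌉ = 5 ramp runs. That means 4 intermediate landings.
Ramp run (horizontal) at 1:16: 2368 × 16 = 37888 mm.
4 intermediate landings contribute 4 × 2400 = 9600 mm.
Total developed length = 37888 + 9600 = 47488 mm.
= 47.49 m.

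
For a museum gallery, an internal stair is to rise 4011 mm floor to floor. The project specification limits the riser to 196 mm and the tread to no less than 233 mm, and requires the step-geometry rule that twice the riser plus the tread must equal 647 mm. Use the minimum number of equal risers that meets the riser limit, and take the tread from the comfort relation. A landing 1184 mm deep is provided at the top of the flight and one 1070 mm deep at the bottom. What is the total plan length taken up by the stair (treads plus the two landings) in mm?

4011 / 196 = 20.46, so 21 risers are needed.
R = 4011 ÷ 21 = 191 mm.
T = 647 − 2·191 = 265 mm, which satisfies the 233 mm minimum.
Going = (21 − 1) × 265 = 5300 mm.
Enclosure = 5300 + 1184 + 1070 = 7554 mm.

7554 mm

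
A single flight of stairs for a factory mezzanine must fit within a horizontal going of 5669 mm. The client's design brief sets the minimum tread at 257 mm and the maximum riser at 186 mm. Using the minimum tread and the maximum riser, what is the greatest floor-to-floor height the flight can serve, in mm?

4278 mm

5669 / 257 = 22.06, so 22 treads fit.
Risers = treads + 1 = 23.
Maximum height = 23 × 186 = 4278 mm.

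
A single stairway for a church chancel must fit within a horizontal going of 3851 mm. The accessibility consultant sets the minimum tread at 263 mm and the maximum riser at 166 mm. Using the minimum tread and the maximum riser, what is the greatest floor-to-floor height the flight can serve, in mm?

2490 mm

Treads that fit: ⌊3851 / 263⌋ = 14.
Risers = treads + 1 = 15.
Maximum height = 15 × 166 = 2490 mm.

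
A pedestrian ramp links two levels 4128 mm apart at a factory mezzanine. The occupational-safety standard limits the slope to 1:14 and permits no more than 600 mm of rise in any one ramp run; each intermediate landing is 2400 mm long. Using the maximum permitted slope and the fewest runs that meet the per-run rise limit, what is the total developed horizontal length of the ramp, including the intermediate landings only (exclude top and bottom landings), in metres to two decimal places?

⌈4128/600⌉ = 7 ramp runs. That means 6 intermediate landings.
Ramp run (horizontal) at 1:14: 4128 × 14 = 57792 mm.
Intermediate landings: 6 × 2400 = 14400 mm.
Total developed length = 57792 + 14400 = 72192 mm.
= 72.19 m.

72.19 m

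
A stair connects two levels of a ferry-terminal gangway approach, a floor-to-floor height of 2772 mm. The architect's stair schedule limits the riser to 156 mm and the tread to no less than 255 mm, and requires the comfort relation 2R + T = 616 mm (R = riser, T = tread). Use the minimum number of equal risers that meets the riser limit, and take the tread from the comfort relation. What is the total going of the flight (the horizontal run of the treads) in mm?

⌈2772/156⌉ = 18 risers.
R = 2772 ÷ 18 = 154 mm.
Tread T = 616 − 2 × 154 = 308 mm (≥ 255 mm).
Treads = 18 − 1 = 17; going = 17 × 308 = 5236 mm.

5236 mm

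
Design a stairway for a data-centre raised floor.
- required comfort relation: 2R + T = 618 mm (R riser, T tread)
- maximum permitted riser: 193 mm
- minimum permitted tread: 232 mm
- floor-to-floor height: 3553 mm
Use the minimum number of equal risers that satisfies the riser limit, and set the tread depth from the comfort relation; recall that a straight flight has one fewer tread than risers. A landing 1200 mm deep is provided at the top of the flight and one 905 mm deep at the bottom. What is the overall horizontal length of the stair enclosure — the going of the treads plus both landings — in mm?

3553 / 193 = 18.41, so 19 risers are needed.
R = 3553 ÷ 19 = 187 mm.
T = 618 − 2·187 = 244 mm, which satisfies the 232 mm minimum.
19 risers give 18 treads; going = 18 × 244 = 4392 mm.
Add landings: 4392 + 1200 + 905 = 6497 mm.

6497 mm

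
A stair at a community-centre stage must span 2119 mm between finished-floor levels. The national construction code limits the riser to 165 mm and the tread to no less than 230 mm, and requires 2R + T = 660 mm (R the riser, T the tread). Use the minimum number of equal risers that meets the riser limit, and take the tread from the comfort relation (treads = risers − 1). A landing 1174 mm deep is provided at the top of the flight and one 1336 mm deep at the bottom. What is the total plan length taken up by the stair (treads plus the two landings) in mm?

6518 mm

2119 / 165 = 12.842 → round up to 13 risers.
R = 2119 ÷ 13 = 163 mm.
T = 660 − 2·163 = 334 mm, which satisfies the 230 mm minimum.
Going = (13 − 1) × 334 = 4008 mm.
Enclosure = 4008 + 1174 + 1336 = 6518 mm.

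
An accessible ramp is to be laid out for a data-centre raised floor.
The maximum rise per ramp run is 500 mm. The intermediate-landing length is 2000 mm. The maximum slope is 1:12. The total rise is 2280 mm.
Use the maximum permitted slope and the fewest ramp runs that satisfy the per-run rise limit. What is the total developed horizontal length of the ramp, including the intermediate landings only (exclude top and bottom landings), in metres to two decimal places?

35.36 m

At most 500 each: 2280/500 = 4.56, giving 5 ramp runs. That means 4 intermediate landings.
Horizontal run for 2280 mm of rise at 1:12 is 2280 × 12 = 27360 mm.
4 intermediate landings contribute 4 × 2000 = 8000 mm.
Total developed length = 27360 + 8000 = 35360 mm.
= 35.36 m.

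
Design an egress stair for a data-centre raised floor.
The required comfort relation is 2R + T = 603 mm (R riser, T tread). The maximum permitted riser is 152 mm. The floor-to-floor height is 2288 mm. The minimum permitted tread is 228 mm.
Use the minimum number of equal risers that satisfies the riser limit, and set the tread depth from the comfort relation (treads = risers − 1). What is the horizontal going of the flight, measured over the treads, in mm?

2288 / 152 = 15.05, so 16 risers are needed.
R = 2288 ÷ 16 = 143 mm.
T = 603 − 2·143 = 317 mm, which satisfies the 228 mm minimum.
Going = (16 − 1) × 317 = 4755 mm.

4755 mm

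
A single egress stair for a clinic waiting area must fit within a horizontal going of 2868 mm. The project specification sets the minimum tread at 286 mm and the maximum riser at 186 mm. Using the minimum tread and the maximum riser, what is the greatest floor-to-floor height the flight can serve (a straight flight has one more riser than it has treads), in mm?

2868 / 286 = 10.03, so 10 treads fit.
Risers = treads + 1 = 11.
Maximum height = 11 × 186 = 2046 mm.

2046 mm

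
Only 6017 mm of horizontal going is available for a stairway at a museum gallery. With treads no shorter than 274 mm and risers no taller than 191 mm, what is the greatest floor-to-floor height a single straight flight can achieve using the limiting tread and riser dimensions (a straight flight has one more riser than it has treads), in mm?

6017 / 274 = 21.96, so 21 treads fit.
Risers = treads + 1 = 22.
Maximum height = 22 × 191 = 4202 mm.

4202 mm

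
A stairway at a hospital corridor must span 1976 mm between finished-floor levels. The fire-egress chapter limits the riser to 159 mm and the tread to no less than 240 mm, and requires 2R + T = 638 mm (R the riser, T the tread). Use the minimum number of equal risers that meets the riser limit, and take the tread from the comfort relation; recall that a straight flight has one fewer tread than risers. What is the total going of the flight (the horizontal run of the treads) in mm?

1976 / 159 = 12.43, so 13 risers are needed.
Each riser is 1976/13 = 152 mm (≤ 159 mm).
Tread T = 638 − 2 × 152 = 334 mm (≥ 240 mm).
Treads = 13 − 1 = 12; going = 12 × 334 = 4008 mm.

4008 mm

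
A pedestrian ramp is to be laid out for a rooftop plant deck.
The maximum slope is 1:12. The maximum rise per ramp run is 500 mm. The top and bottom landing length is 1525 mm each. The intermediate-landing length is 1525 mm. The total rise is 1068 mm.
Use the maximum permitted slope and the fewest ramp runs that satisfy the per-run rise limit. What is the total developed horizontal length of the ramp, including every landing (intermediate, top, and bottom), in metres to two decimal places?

At most 500 each: 1068/500 = 2.14, giving 3 ramp runs. That means 2 intermediate landings.
Horizontal run for 1068 mm of rise at 1:12 is 1068 × 12 = 12816 mm.
Intermediate landings: 2 × 1525 = 3050 mm.
Top and bottom landings: 2 × 1525 = 3050 mm.
Total = 12816 + 3050 + 3050 = 18916 mm.
= 18.92 m.

18.92 m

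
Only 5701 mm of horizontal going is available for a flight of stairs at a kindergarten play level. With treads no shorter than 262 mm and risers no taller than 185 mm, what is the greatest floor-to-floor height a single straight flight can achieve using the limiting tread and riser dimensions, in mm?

4070 mm

5701 / 262 = 21.76, so 21 treads fit.
Risers = treads + 1 = 22.
Maximum height = 22 × 185 = 4070 mm.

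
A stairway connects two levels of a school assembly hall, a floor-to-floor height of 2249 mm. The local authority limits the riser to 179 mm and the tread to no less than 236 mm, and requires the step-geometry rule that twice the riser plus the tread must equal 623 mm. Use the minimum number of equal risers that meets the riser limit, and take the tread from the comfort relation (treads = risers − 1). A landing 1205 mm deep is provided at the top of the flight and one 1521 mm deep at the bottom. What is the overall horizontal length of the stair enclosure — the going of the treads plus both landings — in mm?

⌈2249/179⌉ = 13 risers.
R = 2249 ÷ 13 = 173 mm.
T = 623 − 2·173 = 277 mm, which satisfies the 236 mm minimum.
Going = (13 − 1) × 277 = 3324 mm.
Enclosure = 3324 + 1205 + 1521 = 6050 mm.

6050 mm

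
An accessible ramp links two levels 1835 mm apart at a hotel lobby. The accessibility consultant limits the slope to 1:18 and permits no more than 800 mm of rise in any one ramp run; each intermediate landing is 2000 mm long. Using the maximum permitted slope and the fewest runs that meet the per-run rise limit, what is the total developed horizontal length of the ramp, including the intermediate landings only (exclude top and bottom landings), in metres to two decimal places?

37.03 m

1835 / 800 = 2.29, so 3 ramp runs are needed. That means 2 intermediate landings.
Ramp run (horizontal) at 1:18: 1835 × 18 = 33030 mm.
Intermediate landings: 2 × 2000 = 4000 mm.
Total developed length = 33030 + 4000 = 37030 mm.
= 37.03 m.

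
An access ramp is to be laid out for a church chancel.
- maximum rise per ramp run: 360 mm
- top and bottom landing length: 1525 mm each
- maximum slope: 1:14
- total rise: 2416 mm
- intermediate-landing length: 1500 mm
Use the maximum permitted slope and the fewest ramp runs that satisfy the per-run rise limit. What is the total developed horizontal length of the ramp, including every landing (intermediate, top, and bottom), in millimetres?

45874 mm

2416 / 360 = 6.71, so 7 ramp runs are needed. That means 6 intermediate landings.
Horizontal run for 2416 mm of rise at 1:14 is 2416 × 14 = 33824 mm.
6 intermediate landings contribute 6 × 1500 = 9000 mm.
Top and bottom landings: 2 × 1525 = 3050 mm.
Total = 33824 + 9000 + 3050 = 45874 mm.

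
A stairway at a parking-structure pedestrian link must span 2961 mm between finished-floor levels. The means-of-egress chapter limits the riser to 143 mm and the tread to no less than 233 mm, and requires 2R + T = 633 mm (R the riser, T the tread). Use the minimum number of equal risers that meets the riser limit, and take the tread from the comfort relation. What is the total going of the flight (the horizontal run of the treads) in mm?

2961 / 143 = 20.71, so 21 risers are needed.
R = 2961 ÷ 21 = 141 mm.
From 2R + T = 633: T = 633 − 282 = 351 mm.
Treads = 21 − 1 = 20; going = 20 × 351 = 7020 mm.

7020 mm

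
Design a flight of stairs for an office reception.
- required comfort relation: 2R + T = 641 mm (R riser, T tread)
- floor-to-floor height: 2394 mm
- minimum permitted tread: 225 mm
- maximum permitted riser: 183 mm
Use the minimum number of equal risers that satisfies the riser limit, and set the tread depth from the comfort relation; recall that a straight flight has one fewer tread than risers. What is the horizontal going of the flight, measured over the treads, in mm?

⌈2394/183⌉ = 14 risers.
Riser R = 2394 / 14 = 171 mm, within the 183 mm limit.
Tread T = 641 − 2 × 171 = 299 mm (≥ 225 mm).
Treads = 14 − 1 = 13; going = 13 × 299 = 3887 mm.

3887 mm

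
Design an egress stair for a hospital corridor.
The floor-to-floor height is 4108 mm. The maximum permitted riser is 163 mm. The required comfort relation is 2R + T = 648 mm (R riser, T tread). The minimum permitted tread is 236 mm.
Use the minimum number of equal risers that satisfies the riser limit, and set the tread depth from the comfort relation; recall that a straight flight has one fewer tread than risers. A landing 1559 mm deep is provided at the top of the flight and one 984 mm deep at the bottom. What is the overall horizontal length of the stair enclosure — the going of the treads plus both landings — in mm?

At most 163 each: 4108/163 = 25.20, giving 26 risers.
R = 4108 ÷ 26 = 158 mm.
From 2R + T = 648: T = 648 − 316 = 332 mm.
Going = (26 − 1) × 332 = 8300 mm.
Enclosure = 8300 + 1559 + 984 = 10843 mm.

10843 mm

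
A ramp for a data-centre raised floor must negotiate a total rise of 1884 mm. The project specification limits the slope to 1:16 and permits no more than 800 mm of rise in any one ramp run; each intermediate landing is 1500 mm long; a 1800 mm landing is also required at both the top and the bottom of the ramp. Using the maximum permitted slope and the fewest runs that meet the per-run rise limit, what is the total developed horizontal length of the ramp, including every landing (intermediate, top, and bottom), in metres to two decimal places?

36.74 m

1884 / 800 = 2.355 → round up to 3 ramp runs. That means 2 intermediate landings.
Ramp run (horizontal) at 1:16: 1884 × 16 = 30144 mm.
2 intermediate landings contribute 2 × 1500 = 3000 mm.
Top and bottom landings: 2 × 1800 = 3600 mm.
Total = 30144 + 3000 + 3600 = 36744 mm.
= 36.74 m.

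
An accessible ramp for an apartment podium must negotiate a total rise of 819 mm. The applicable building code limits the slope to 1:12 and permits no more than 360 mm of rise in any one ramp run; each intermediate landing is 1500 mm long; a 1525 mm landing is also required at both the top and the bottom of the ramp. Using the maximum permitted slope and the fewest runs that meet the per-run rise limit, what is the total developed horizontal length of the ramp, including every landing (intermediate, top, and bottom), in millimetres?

15878 mm

At most 360 each: 819/360 = 2.27, giving 3 ramp runs. That means 2 intermediate landings.
Ramp run (horizontal) at 1:12: 819 × 12 = 9828 mm.
2 intermediate landings contribute 2 × 1500 = 3000 mm.
Top and bottom landings: 2 × 1525 = 3050 mm.
Total = 9828 + 3000 + 3050 = 15878 mm.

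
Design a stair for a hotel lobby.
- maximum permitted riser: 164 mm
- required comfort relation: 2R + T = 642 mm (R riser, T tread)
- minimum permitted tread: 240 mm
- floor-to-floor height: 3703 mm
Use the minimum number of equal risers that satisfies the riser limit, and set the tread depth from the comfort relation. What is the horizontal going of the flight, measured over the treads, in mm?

7040 mm

3703 / 164 = 22.579 → round up to 23 risers.
R = 3703 ÷ 23 = 161 mm.
Tread T = 642 − 2 × 161 = 320 mm (≥ 240 mm).
23 risers give 22 treads; going = 22 × 320 = 7040 mm.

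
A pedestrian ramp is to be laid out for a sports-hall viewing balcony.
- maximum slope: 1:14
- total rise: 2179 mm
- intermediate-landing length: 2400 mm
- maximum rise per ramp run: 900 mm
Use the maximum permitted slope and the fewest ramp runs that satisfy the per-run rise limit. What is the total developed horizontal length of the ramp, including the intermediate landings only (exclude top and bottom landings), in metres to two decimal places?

At most 900 each: 2179/900 = 2.42, giving 3 ramp runs. That means 2 intermediate landings.
Ramp run (horizontal) at 1:14: 2179 × 14 = 30506 mm.
2 intermediate landings contribute 2 × 2400 = 4800 mm.
Developed length = 30506 + 4800 = 35306 mm.
= 35.31 m.

35.31 m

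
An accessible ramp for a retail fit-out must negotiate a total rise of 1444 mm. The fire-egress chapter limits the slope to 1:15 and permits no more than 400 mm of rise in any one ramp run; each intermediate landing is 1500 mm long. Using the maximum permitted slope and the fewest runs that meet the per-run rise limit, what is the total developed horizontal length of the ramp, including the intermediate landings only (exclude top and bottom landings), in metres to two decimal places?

⌈1444/400⌉ = 4 ramp runs. That means 3 intermediate landings.
Ramp run (horizontal) at 1:15: 1444 × 15 = 21660 mm.
3 intermediate landings contribute 3 × 1500 = 4500 mm.
Developed length = 21660 + 4500 = 26160 mm.
= 26.16 m.

26.16 m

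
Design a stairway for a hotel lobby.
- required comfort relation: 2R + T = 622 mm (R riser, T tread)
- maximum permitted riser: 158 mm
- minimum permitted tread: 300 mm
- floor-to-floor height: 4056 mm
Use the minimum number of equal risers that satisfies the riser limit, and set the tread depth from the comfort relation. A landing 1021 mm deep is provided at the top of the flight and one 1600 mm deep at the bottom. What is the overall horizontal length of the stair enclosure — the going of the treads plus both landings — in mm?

10371 mm

4056 / 158 = 25.671 → round up to 26 risers.
Riser R = 4056 / 26 = 156 mm, within the 158 mm limit.
Tread T = 622 − 2 × 156 = 310 mm (≥ 300 mm).
Treads = 26 − 1 = 25; going = 25 × 310 = 7750 mm.
Add landings: 7750 + 1021 + 1600 = 10371 mm.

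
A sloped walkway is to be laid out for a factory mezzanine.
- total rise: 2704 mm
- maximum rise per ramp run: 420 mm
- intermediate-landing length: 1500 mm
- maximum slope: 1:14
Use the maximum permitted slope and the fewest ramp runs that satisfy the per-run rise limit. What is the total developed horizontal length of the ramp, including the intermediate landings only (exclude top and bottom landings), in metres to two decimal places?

2704 / 420 = 6.44, so 7 ramp runs are needed. That means 6 intermediate landings.
Ramp run (horizontal) at 1:14: 2704 × 14 = 37856 mm.
Intermediate landings: 6 × 1500 = 9000 mm.
Developed length = 37856 + 9000 = 46856 mm.
= 46.86 m.

46.86 m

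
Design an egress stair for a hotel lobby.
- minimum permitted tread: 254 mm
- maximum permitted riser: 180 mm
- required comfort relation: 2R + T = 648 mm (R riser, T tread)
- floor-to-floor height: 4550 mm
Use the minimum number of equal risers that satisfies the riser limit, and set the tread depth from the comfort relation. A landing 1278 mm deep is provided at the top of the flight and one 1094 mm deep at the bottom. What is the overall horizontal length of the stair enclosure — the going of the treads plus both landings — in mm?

4550 / 180 = 25.278 → round up to 26 risers.
Each riser is 4550/26 = 175 mm (≤ 180 mm).
Tread T = 648 − 2 × 175 = 298 mm (≥ 254 mm).
26 risers give 25 treads; going = 25 × 298 = 7450 mm.
Add landings: 7450 + 1278 + 1094 = 9822 mm.

9822 mm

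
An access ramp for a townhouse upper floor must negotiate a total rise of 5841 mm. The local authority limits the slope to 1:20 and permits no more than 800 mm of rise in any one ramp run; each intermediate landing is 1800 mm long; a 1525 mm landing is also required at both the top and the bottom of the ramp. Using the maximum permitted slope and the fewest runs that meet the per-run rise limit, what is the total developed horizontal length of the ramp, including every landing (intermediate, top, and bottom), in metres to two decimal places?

132.47 m

At most 800 each: 5841/800 = 7.30, giving 8 ramp runs. That means 7 intermediate landings.
Horizontal run for 5841 mm of rise at 1:20 is 5841 × 20 = 116820 mm.
Intermediate landings: 7 × 1800 = 12600 mm.
Top and bottom landings: 2 × 1525 = 3050 mm.
Total = 116820 + 12600 + 3050 = 132470 mm.
= 132.47 m.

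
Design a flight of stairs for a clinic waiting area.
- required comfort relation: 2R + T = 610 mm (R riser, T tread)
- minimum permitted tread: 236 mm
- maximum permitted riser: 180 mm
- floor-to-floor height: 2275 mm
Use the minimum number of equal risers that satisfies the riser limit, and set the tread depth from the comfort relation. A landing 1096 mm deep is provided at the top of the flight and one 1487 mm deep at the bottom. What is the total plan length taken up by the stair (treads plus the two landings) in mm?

5703 mm

⌈2275/180⌉ = 13 risers.
Riser R = 2275 / 13 = 175 mm, within the 180 mm limit.
From 2R + T = 610: T = 610 − 350 = 260 mm.
13 risers give 12 treads; going = 12 × 260 = 3120 mm.
Add landings: 3120 + 1096 + 1487 = 5703 mm.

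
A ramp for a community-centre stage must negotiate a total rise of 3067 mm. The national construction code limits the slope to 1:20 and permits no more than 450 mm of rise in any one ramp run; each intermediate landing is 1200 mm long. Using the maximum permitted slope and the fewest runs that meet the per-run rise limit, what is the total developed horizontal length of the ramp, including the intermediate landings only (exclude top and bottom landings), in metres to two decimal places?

68.54 m

3067 / 450 = 6.816 → round up to 7 ramp runs. That means 6 intermediate landings.
Ramp run (horizontal) at 1:20: 3067 × 20 = 61340 mm.
Intermediate landings: 6 × 1200 = 7200 mm.
Developed length = 61340 + 7200 = 68540 mm.
= 68.54 m.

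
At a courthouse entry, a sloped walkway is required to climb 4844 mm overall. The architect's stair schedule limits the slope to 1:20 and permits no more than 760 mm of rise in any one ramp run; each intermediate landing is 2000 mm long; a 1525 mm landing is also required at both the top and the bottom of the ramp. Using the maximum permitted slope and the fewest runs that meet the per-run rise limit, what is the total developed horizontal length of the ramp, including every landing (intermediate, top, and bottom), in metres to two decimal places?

111.93 m

4844 / 760 = 6.374 → round up to 7 ramp runs. That means 6 intermediate landings.
Horizontal run for 4844 mm of rise at 1:20 is 4844 × 20 = 96880 mm.
6 intermediate landings contribute 6 × 2000 = 12000 mm.
Top and bottom landings: 2 × 1525 = 3050 mm.
Total = 96880 + 12000 + 3050 = 111930 mm.
= 111.93 m.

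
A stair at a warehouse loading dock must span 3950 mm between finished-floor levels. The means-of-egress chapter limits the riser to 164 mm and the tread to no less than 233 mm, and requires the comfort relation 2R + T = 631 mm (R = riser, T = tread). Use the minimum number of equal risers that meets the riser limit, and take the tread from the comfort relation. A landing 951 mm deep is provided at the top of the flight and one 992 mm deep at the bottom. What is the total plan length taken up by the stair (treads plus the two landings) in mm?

9503 mm

⌈3950/164⌉ = 25 risers.
R = 3950 ÷ 25 = 158 mm.
From 2R + T = 631: T = 631 − 316 = 315 mm.
25 risers give 24 treads; going = 24 × 315 = 7560 mm.
Add landings: 7560 + 951 + 992 = 9503 mm.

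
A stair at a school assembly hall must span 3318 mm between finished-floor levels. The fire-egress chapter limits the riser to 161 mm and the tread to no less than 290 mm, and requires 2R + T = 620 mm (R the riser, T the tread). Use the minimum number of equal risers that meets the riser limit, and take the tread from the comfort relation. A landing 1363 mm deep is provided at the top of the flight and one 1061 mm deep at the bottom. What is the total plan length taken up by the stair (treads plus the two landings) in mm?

8504 mm

3318 / 161 = 20.609 → round up to 21 risers.
R = 3318 ÷ 21 = 158 mm.
T = 620 − 2·158 = 304 mm, which satisfies the 290 mm minimum.
Treads = 21 − 1 = 20; going = 20 × 304 = 6080 mm.
Add landings: 6080 + 1363 + 1061 = 8504 mm.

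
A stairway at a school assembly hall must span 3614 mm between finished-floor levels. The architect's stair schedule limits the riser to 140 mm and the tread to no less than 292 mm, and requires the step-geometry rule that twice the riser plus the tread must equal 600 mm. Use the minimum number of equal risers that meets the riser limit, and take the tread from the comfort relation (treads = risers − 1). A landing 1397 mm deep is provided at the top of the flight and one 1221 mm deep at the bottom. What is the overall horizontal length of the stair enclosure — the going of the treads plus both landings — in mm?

10668 mm

At most 140 each: 3614/140 = 25.81, giving 26 risers.
R = 3614 ÷ 26 = 139 mm.
From 2R + T = 600: T = 600 − 278 = 322 mm.
Going = (26 − 1) × 322 = 8050 mm.
Enclosure = 8050 + 1397 + 1221 = 10668 mm.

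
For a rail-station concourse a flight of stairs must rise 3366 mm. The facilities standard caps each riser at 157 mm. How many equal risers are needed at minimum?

At most 157 each: 3366/157 = 21.44, giving 22 risers.

22 risers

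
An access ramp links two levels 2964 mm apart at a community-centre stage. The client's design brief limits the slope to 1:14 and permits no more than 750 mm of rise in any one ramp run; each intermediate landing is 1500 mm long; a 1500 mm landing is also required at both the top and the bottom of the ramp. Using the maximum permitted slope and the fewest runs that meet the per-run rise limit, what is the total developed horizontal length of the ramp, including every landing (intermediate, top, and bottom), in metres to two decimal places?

2964 / 750 = 3.95, so 4 ramp runs are needed. That means 3 intermediate landings.
Ramp run (horizontal) at 1:14: 2964 × 14 = 41496 mm.
3 intermediate landings contribute 3 × 1500 = 4500 mm.
Top and bottom landings: 2 × 1500 = 3000 mm.
Total = 41496 + 4500 + 3000 = 48996 mm.
= 49.00 m.

49.00 m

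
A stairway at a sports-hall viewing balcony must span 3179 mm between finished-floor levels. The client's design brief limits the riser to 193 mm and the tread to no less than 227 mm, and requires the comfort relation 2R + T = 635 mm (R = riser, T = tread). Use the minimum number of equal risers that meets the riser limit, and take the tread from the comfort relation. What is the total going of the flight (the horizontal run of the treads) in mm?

4176 mm

3179 / 193 = 16.47, so 17 risers are needed.
R = 3179 ÷ 17 = 187 mm.
From 2R + T = 635: T = 635 − 374 = 261 mm.
Treads = 17 − 1 = 16; going = 16 × 261 = 4176 mm.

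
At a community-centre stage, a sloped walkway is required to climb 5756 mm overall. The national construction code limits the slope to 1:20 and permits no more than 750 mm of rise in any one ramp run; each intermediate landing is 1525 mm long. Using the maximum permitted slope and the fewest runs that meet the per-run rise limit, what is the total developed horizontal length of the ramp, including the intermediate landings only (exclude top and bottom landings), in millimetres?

5756 / 750 = 7.675 → round up to 8 ramp runs. That means 7 intermediate landings.
Ramp run (horizontal) at 1:20: 5756 × 20 = 115120 mm.
Intermediate landings: 7 × 1525 = 10675 mm.
Developed length = 115120 + 10675 = 125795 mm.

125795 mm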